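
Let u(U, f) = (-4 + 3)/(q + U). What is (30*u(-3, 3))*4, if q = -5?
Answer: 15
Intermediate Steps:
u(U, f) = -1/(-5 + U) (u(U, f) = (-4 + 3)/(-5 + U) = -1/(-5 + U))
(30*u(-3, 3))*4 = (30*(-1/(-5 - 3)))*4 = (30*(-1/(-8)))*4 = (30*(-1*(-1/8)))*4 = (30*(1/8))*4 = (15/4)*4 = 15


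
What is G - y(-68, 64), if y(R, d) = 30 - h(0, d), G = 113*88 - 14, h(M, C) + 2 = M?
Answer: 9898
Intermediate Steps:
h(M, C) = -2 + M
G = 9930 (G = 9944 - 14 = 9930)
y(R, d) = 32 (y(R, d) = 30 - (-2 + 0) = 30 - 1*(-2) = 30 + 2 = 32)
G - y(-68, 64) = 9930 - 1*32 = 9930 - 32 = 9898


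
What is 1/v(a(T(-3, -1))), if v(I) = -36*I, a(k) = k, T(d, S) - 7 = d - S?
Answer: -1/180 ≈ -0.0055556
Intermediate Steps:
T(d, S) = 7 + d - S (T(d, S) = 7 + (d - S) = 7 + d - S)
1/v(a(T(-3, -1))) = 1/(-36*(7 - 3 - 1*(-1))) = 1/(-36*(7 - 3 + 1)) = 1/(-36*5) = 1/(-180) = -1/180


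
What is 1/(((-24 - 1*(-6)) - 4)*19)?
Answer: -1/418 ≈ -0.0023923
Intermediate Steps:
1/(((-24 - 1*(-6)) - 4)*19) = 1/(((-24 + 6) - 4)*19) = 1/((-18 - 4)*19) = 1/(-22*19) = 1/(-418) = -1/418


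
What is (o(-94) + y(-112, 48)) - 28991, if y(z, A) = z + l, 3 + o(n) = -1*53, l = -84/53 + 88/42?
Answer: -32453399/1113 ≈ -29159.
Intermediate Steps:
l = 568/1113 (l = -84*1/53 + 88*(1/42) = -84/53 + 44/21 = 568/1113 ≈ 0.51033)
o(n) = -56 (o(n) = -3 - 1*53 = -3 - 53 = -56)
y(z, A) = 568/1113 + z (y(z, A) = z + 568/1113 = 568/1113 + z)
(o(-94) + y(-112, 48)) - 28991 = (-56 + (568/1113 - 112)) - 28991 = (-56 - 124088/1113) - 28991 = -186416/1113 - 28991 = -32453399/1113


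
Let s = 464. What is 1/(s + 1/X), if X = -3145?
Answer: 3145/1459279 ≈ 0.0021552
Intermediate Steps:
1/(s + 1/X) = 1/(464 + 1/(-3145)) = 1/(464 - 1/3145) = 1/(1459279/3145) = 3145/1459279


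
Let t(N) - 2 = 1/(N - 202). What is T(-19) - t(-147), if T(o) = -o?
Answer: 5934/349 ≈ 17.003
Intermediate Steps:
t(N) = 2 + 1/(-202 + N) (t(N) = 2 + 1/(N - 202) = 2 + 1/(-202 + N))
T(-19) - t(-147) = -1*(-19) - (-403 + 2*(-147))/(-202 - 147) = 19 - (-403 - 294)/(-349) = 19 - (-1)*(-697)/349 = 19 - 1*697/349 = 19 - 697/349 = 5934/349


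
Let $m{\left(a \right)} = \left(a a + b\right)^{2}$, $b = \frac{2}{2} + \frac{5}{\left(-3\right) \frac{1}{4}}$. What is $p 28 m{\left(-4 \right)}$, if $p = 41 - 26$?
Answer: $\frac{134540}{3} \approx 44847.0$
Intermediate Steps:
$b = - \frac{17}{3}$ ($b = 2 \cdot \frac{1}{2} + \frac{5}{\left(-3\right) \frac{1}{4}} = 1 + \frac{5}{- \frac{3}{4}} = 1 + 5 \left(- \frac{4}{3}\right) = 1 - \frac{20}{3} = - \frac{17}{3} \approx -5.6667$)
$p = 15$
$m{\left(a \right)} = \left(- \frac{17}{3} + a^{2}\right)^{2}$ ($m{\left(a \right)} = \left(a a - \frac{17}{3}\right)^{2} = \left(a^{2} - \frac{17}{3}\right)^{2} = \left(- \frac{17}{3} + a^{2}\right)^{2}$)
$p 28 m{\left(-4 \right)} = 15 \cdot 28 \frac{\left(-17 + 3 \left(-4\right)^{2}\right)^{2}}{9} = 420 \frac{\left(-17 + 3 \cdot 16\right)^{2}}{9} = 420 \frac{\left(-17 + 48\right)^{2}}{9} = 420 \frac{31^{2}}{9} = 420 \cdot \frac{1}{9} \cdot 961 = 420 \cdot \frac{961}{9} = \frac{134540}{3}$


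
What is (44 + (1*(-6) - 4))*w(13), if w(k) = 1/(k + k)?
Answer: 17/13 ≈ 1.3077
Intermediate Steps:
w(k) = 1/(2*k)
(44 + (1*(-6) - 4))*w(13) = (44 + (1*(-6) - 4))*((½)/13) = (44 + (-6 - 4))*((½)*(1/13)) = (44 - 10)*(1/26) = 34*(1/26) = 17/13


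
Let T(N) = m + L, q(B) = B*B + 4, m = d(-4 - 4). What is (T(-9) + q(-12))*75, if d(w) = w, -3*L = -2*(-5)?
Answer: 10250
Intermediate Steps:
L = -10/3 (L = -(-2)*(-5)/3 = -1/3*10 = -10/3 ≈ -3.3333)
m = -8 (m = -4 - 4 = -8)
q(B) = 4 + B**2 (q(B) = B**2 + 4 = 4 + B**2)
T(N) = -34/3 (T(N) = -8 - 10/3 = -34/3)
(T(-9) + q(-12))*75 = (-34/3 + (4 + (-12)**2))*75 = (-34/3 + (4 + 144))*75 = (-34/3 + 148)*75 = (410/3)*75 = 10250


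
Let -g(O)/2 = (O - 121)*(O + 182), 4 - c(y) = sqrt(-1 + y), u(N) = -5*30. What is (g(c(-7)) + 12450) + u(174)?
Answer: 55840 + 276*I*sqrt(2) ≈ 55840.0 + 390.32*I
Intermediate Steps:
u(N) = -150
c(y) = 4 - sqrt(-1 + y)
g(O) = -2*(-121 + O)*(182 + O) (g(O) = -2*(O - 121)*(O + 182) = -2*(-121 + O)*(182 + O))
(g(c(-7)) + 12450) + u(174) = ((44044 - 122*(4 - sqrt(-1 - 7)) - 2*(4 - sqrt(-1 - 7))**2) + 12450) - 150 = ((44044 - 122*(4 - sqrt(-8)) - 2*(4 - sqrt(-8))**2) + 12450) - 150 = ((44044 - 122*(4 - 2*I*sqrt(2)) - 2*(4 - 2*I*sqrt(2))**2) + 12450) - 150 = ((44044 + (-488 + 244*I*sqrt(2)) - 2*(4 - 2*I*sqrt(2))**2) + 12450) - 150 = ((43556 - 2*(4 - 2*I*sqrt(2))**2 + 244*I*sqrt(2)) + 12450) - 150 = (56006 - 2*(4 - 2*I*sqrt(2))**2 + 244*I*sqrt(2)) - 150 = 55856 - 2*(4 - 2*I*sqrt(2))**2 + 244*I*sqrt(2)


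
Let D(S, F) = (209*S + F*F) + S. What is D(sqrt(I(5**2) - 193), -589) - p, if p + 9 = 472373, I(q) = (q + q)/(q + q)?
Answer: -125443 + 1680*I*sqrt(3) ≈ -1.2544e+5 + 2909.8*I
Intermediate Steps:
I(q) = 1 (I(q) = (2*q)/((2*q)) = (2*q)*(1/(2*q)) = 1)
D(S, F) = F**2 + 210*S (D(S, F) = (209*S + F**2) + S = (F**2 + 209*S) + S = F**2 + 210*S)
p = 472364 (p = -9 + 472373 = 472364)
D(sqrt(I(5**2) - 193), -589) - p = ((-589)**2 + 210*sqrt(1 - 193)) - 1*472364 = (346921 + 210*sqrt(-192)) - 472364 = (346921 + 210*(8*I*sqrt(3))) - 472364 = (346921 + 1680*I*sqrt(3)) - 472364 = -125443 + 1680*I*sqrt(3)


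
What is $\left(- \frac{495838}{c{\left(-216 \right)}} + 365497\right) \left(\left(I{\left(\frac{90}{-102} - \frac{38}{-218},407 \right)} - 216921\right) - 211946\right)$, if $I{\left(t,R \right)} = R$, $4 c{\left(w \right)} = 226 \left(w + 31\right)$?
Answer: $- \frac{17698192163676}{113} \approx -1.5662 \cdot 10^{11}$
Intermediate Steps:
$c{\left(w \right)} = \frac{3503}{2} + \frac{113 w}{2}$ ($c{\left(w \right)} = \frac{226 \left(w + 31\right)}{4} = \frac{226 \left(31 + w\right)}{4} = \frac{7006 + 226 w}{4} = \frac{3503}{2} + \frac{113 w}{2}$)
$\left(- \frac{495838}{c{\left(-216 \right)}} + 365497\right) \left(\left(I{\left(\frac{90}{-102} - \frac{38}{-218},407 \right)} - 216921\right) - 211946\right) = \left(- \frac{495838}{\frac{3503}{2} + \frac{113}{2} \left(-216\right)} + 365497\right) \left(\left(407 - 216921\right) - 211946\right) = \left(- \frac{495838}{\frac{3503}{2} - 12204} + 365497\right) \left(-216514 - 211946\right) = \left(- \frac{495838}{- \frac{20905}{2}} + 365497\right) \left(-428460\right) = \left(\left(-495838\right) \left(- \frac{2}{20905}\right) + 365497\right) \left(-428460\right) = \left(\frac{991676}{20905} + 365497\right) \left(-428460\right) = \frac{7641706461}{20905} \left(-428460\right) = - \frac{17698192163676}{113}$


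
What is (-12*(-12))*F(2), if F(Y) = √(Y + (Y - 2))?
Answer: 144*√2 ≈ 203.65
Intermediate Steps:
F(Y) = √(-2 + 2*Y) (F(Y) = √(Y + (-2 + Y)) = √(-2 + 2*Y))
(-12*(-12))*F(2) = (-12*(-12))*√(-2 + 2*2) = 144*√(-2 + 4) = 144*√2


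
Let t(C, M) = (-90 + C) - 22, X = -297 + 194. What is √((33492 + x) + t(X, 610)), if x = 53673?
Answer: 5*√3478 ≈ 294.87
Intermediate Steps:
X = -103
t(C, M) = -112 + C
√((33492 + x) + t(X, 610)) = √((33492 + 53673) + (-112 - 103)) = √(87165 - 215) = √86950 = 5*√3478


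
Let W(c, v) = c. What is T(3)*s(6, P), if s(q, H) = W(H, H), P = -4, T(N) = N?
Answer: -12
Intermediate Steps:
s(q, H) = H
T(3)*s(6, P) = 3*(-4) = -12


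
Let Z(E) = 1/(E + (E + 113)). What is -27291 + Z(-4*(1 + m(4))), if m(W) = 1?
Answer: -2647226/97 ≈ -27291.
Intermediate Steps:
Z(E) = 1/(113 + 2*E) (Z(E) = 1/(E + (113 + E)) = 1/(113 + 2*E))
-27291 + Z(-4*(1 + m(4))) = -27291 + 1/(113 + 2*(-4*(1 + 1))) = -27291 + 1/(113 + 2*(-4*2)) = -27291 + 1/(113 + 2*(-8)) = -27291 + 1/(113 - 16) = -27291 + 1/97 = -2647226/97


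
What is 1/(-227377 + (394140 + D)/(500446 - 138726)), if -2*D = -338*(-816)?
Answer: -90430/20561638051 ≈ -4.3980e-6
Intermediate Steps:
D = -137904 (D = -(-169)*(-816) = -½*275808 = -137904)
1/(-227377 + (394140 + D)/(500446 - 138726)) = 1/(-227377 + (394140 - 137904)/(500446 - 138726)) = 1/(-227377 + 256236/361720) = 1/(-227377 + 256236*(1/361720)) = 1/(-227377 + 64059/90430) = 1/(-20561638051/90430) = -90430/20561638051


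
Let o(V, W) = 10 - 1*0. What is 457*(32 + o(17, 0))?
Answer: 19194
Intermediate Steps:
o(V, W) = 10 (o(V, W) = 10 + 0 = 10)
457*(32 + o(17, 0)) = 457*(32 + 10) = 457*42 = 19194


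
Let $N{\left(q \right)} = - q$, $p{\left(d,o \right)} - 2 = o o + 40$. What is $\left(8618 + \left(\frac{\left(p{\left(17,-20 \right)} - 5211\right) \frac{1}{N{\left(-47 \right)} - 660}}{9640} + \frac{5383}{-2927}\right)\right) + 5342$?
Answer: $\frac{241428455863703}{17296579640} \approx 13958.0$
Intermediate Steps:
$p{\left(d,o \right)} = 42 + o^{2}$ ($p{\left(d,o \right)} = 2 + \left(o o + 40\right) = 2 + \left(o^{2} + 40\right) = 2 + \left(40 + o^{2}\right) = 42 + o^{2}$)
$\left(8618 + \left(\frac{\left(p{\left(17,-20 \right)} - 5211\right) \frac{1}{N{\left(-47 \right)} - 660}}{9640} + \frac{5383}{-2927}\right)\right) + 5342 = \left(8618 + \left(\frac{\left(\left(42 + \left(-20\right)^{2}\right) - 5211\right) \frac{1}{\left(-1\right) \left(-47\right) - 660}}{9640} + \frac{5383}{-2927}\right)\right) + 5342 = \left(8618 + \left(\frac{\left(42 + 400\right) - 5211}{47 - 660} \cdot \frac{1}{9640} + 5383 \left(- \frac{1}{2927}\right)\right)\right) + 5342 = \left(8618 - \left(\frac{5383}{2927} - \frac{442 - 5211}{-613} \cdot \frac{1}{9640}\right)\right) + 5342 = \left(8618 - \left(\frac{5383}{2927} - \left(-4769\right) \left(- \frac{1}{613}\right) \frac{1}{9640}\right)\right) + 5342 = \left(8618 + \left(\frac{4769}{613} \cdot \frac{1}{9640} - \frac{5383}{2927}\right)\right) + 5342 = \left(8618 + \left(\frac{4769}{5909320} - \frac{5383}{2927}\right)\right) + 5342 = \left(8618 - \frac{31795910697}{17296579640}\right) + 5342 = \frac{149030127426823}{17296579640} + 5342 = \frac{241428455863703}{17296579640}$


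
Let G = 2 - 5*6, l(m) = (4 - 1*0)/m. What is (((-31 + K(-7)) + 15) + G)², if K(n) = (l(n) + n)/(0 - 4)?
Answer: 1390041/784 ≈ 1773.0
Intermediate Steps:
l(m) = 4/m (l(m) = (4 + 0)/m = 4/m)
K(n) = -1/n - n/4 (K(n) = (4/n + n)/(0 - 4) = (n + 4/n)/(-4) = (n + 4/n)*(-¼) = -1/n - n/4)
G = -28 (G = 2 - 30 = -28)
(((-31 + K(-7)) + 15) + G)² = (((-31 + (-1/(-7) - ¼*(-7))) + 15) - 28)² = (((-31 + (-1*(-⅐) + 7/4)) + 15) - 28)² = (((-31 + (⅐ + 7/4)) + 15) - 28)² = (((-31 + 53/28) + 15) - 28)² = ((-815/28 + 15) - 28)² = (-395/28 - 28)² = (-1179/28)² = 1390041/784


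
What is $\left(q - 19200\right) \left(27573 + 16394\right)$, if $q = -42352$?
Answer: $-2706256784$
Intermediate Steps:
$\left(q - 19200\right) \left(27573 + 16394\right) = \left(-42352 - 19200\right) \left(27573 + 16394\right) = \left(-61552\right) 43967 = -2706256784$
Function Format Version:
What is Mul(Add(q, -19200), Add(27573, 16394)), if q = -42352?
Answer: -2706256784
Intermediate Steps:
Mul(Add(q, -19200), Add(27573, 16394)) = Mul(Add(-42352, -19200), Add(27573, 16394)) = Mul(-61552, 43967) = -2706256784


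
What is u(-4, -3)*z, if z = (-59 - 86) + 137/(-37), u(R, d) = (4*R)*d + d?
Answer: -247590/37 ≈ -6691.6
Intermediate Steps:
u(R, d) = d + 4*R*d (u(R, d) = 4*R*d + d = d + 4*R*d)
z = -5502/37 (z = -145 + 137*(-1/37) = -145 - 137/37 = -5502/37 ≈ -148.70)
u(-4, -3)*z = -3*(1 + 4*(-4))*(-5502/37) = -3*(1 - 16)*(-5502/37) = -3*(-15)*(-5502/37) = 45*(-5502/37) = -247590/37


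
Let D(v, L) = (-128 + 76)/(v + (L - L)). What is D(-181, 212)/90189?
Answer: 52/16324209 ≈ 3.1855e-6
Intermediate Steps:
D(v, L) = -52/v (D(v, L) = -52/(v + 0) = -52/v)
D(-181, 212)/90189 = -52/(-181)/90189 = -52*(-1/181)*(1/90189) = (52/181)*(1/90189) = 52/16324209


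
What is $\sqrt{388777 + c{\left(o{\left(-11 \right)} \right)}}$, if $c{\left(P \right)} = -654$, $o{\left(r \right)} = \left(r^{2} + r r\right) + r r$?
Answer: $\sqrt{388123} \approx 623.0$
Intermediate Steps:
$o{\left(r \right)} = 3 r^{2}$ ($o{\left(r \right)} = \left(r^{2} + r^{2}\right) + r^{2} = 2 r^{2} + r^{2} = 3 r^{2}$)
$\sqrt{388777 + c{\left(o{\left(-11 \right)} \right)}} = \sqrt{388777 - 654} = \sqrt{388123}$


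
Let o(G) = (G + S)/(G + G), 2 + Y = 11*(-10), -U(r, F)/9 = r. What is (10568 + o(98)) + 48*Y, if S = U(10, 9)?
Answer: 254410/49 ≈ 5192.0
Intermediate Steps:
U(r, F) = -9*r
Y = -112 (Y = -2 + 11*(-10) = -2 - 110 = -112)
S = -90 (S = -9*10 = -90)
o(G) = (-90 + G)/(2*G) (o(G) = (G - 90)/(G + G) = (-90 + G)/((2*G)) = (-90 + G)*(1/(2*G)) = (-90 + G)/(2*G))
(10568 + o(98)) + 48*Y = (10568 + (1/2)*(-90 + 98)/98) + 48*(-112) = (10568 + (1/2)*(1/98)*8) - 5376 = (10568 + 2/49) - 5376 = 517834/49 - 5376 = 254410/49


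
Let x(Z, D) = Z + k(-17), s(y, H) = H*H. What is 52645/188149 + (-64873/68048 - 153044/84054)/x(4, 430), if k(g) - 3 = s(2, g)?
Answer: 43072168733020897/159271247185574784 ≈ 0.27043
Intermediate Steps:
s(y, H) = H²
k(g) = 3 + g²
x(Z, D) = 292 + Z (x(Z, D) = Z + (3 + (-17)²) = Z + (3 + 289) = Z + 292 = 292 + Z)
52645/188149 + (-64873/68048 - 153044/84054)/x(4, 430) = 52645/188149 + (-64873/68048 - 153044/84054)/(292 + 4) = 52645*(1/188149) + (-64873*1/68048 - 153044*1/84054)/296 = 52645/188149 + (-64873/68048 - 76522/42027)*(1/296) = 52645/188149 - 7933586627/2859853296*1/296 = 52645/188149 - 7933586627/846516575616 = 43072168733020897/159271247185574784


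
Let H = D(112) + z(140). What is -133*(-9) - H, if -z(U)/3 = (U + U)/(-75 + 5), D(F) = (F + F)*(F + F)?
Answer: -48991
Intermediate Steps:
D(F) = 4*F² (D(F) = (2*F)*(2*F) = 4*F²)
z(U) = 3*U/35 (z(U) = -3*(U + U)/(-75 + 5) = -3*2*U/(-70) = -3*2*U*(-1)/70 = -(-3)*U/35 = 3*U/35)
H = 50188 (H = 4*112² + (3/35)*140 = 4*12544 + 12 = 50176 + 12 = 50188)
-133*(-9) - H = -133*(-9) - 1*50188 = 1197 - 50188 = -48991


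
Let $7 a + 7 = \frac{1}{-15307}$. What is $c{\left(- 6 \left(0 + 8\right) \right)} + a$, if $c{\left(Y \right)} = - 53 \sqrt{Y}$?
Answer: $- \frac{107150}{107149} - 212 i \sqrt{3} \approx -1.0 - 367.19 i$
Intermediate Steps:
$a = - \frac{107150}{107149}$ ($a = -1 + \frac{1}{7 \left(-15307\right)} = -1 + \frac{1}{7} \left(- \frac{1}{15307}\right) = -1 - \frac{1}{107149} = - \frac{107150}{107149} \approx -1.0$)
$c{\left(- 6 \left(0 + 8\right) \right)} + a = - 53 \sqrt{- 6 \left(0 + 8\right)} - \frac{107150}{107149} = - 53 \sqrt{\left(-6\right) 8} - \frac{107150}{107149} = - 53 \sqrt{-48} - \frac{107150}{107149} = - 53 \cdot 4 i \sqrt{3} - \frac{107150}{107149} = - 212 i \sqrt{3} - \frac{107150}{107149} = - \frac{107150}{107149} - 212 i \sqrt{3}$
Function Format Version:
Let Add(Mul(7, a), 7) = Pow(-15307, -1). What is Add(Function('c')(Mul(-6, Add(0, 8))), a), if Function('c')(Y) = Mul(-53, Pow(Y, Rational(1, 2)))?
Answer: Add(Rational(-107150, 107149), Mul(-212, I, Pow(3, Rational(1, 2)))) ≈ Add(-1.0000, Mul(-367.19, I))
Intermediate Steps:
a = Rational(-107150, 107149) (a = Add(-1, Mul(Rational(1, 7), Pow(-15307, -1))) = Add(-1, Mul(Rational(1, 7), Rational(-1, 15307))) = Add(-1, Rational(-1, 107149)) = Rational(-107150, 107149) ≈ -1.0000)
Add(Function('c')(Mul(-6, Add(0, 8))), a) = Add(Mul(-53, Pow(Mul(-6, Add(0, 8)), Rational(1, 2))), Rational(-107150, 107149)) = Add(Mul(-53, Pow(Mul(-6, 8), Rational(1, 2))), Rational(-107150, 107149)) = Add(Mul(-53, Pow(-48, Rational(1, 2))), Rational(-107150, 107149)) = Add(Mul(-53, Mul(4, I, Pow(3, Rational(1, 2)))), Rational(-107150, 107149)) = Add(Mul(-212, I, Pow(3, Rational(1, 2))), Rational(-107150, 107149)) = Add(Rational(-107150, 107149), Mul(-212, I, Pow(3, Rational(1, 2))))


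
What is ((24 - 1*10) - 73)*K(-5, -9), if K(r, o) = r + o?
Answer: 826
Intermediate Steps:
K(r, o) = o + r
((24 - 1*10) - 73)*K(-5, -9) = ((24 - 1*10) - 73)*(-9 - 5) = ((24 - 10) - 73)*(-14) = (14 - 73)*(-14) = -59*(-14) = 826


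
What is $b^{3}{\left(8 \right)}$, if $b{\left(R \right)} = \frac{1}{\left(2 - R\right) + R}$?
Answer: $\frac{1}{8} \approx 0.125$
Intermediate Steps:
$b{\left(R \right)} = \frac{1}{2}$
$b^{3}{\left(8 \right)} = \left(\frac{1}{2}\right)^{3} = \frac{1}{8}$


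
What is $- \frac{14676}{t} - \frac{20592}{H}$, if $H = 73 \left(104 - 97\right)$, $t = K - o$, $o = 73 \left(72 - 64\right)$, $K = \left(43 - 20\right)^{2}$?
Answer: $\frac{6366876}{28105} \approx 226.54$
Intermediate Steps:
$K = 529$ ($K = 23^{2} = 529$)
$o = 584$ ($o = 73 \cdot 8 = 584$)
$t = -55$ ($t = 529 - 584 = -55$)
$H = 511$ ($H = 73 \cdot 7 = 511$)
$- \frac{14676}{t} - \frac{20592}{H} = - \frac{14676}{-55} - \frac{20592}{511} = \left(-14676\right) \left(- \frac{1}{55}\right) - \frac{20592}{511} = \frac{14676}{55} - \frac{20592}{511} = \frac{6366876}{28105}$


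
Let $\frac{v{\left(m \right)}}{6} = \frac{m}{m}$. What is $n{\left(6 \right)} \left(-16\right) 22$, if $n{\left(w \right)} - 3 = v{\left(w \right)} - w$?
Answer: $-1056$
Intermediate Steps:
$v{\left(m \right)} = 6$ ($v{\left(m \right)} = 6 \frac{m}{m} = 6 \cdot 1 = 6$)
$n{\left(w \right)} = 9 - w$ ($n{\left(w \right)} = 3 - \left(-6 + w\right) = 9 - w$)
$n{\left(6 \right)} \left(-16\right) 22 = \left(9 - 6\right) \left(-16\right) 22 = 3 \left(-16\right) 22 = \left(-48\right) 22 = -1056$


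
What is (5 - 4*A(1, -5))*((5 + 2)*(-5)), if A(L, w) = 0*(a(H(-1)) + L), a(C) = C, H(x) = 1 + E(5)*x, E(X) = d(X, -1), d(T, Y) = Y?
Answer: -175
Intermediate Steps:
E(X) = -1
H(x) = 1 - x
A(L, w) = 0 (A(L, w) = 0*((1 - 1*(-1)) + L) = 0*((1 + 1) + L) = 0*(2 + L) = 0)
(5 - 4*A(1, -5))*((5 + 2)*(-5)) = (5 - 4*0)*((5 + 2)*(-5)) = (5 + 0)*(7*(-5)) = 5*(-35) = -175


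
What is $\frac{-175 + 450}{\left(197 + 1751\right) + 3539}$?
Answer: $\frac{275}{5487} \approx 0.050118$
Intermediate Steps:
$\frac{-175 + 450}{\left(197 + 1751\right) + 3539} = \frac{275}{1948 + 3539} = \frac{275}{5487}$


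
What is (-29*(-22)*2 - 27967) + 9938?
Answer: -16753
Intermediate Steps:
(-29*(-22)*2 - 27967) + 9938 = (638*2 - 27967) + 9938 = (1276 - 27967) + 9938 = -26691 + 9938 = -16753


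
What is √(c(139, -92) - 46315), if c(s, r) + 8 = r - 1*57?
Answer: 2*I*√11618 ≈ 215.57*I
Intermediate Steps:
c(s, r) = -65 + r (c(s, r) = -8 + (r - 1*57) = -8 + (r - 57) = -8 + (-57 + r) = -65 + r)
√(c(139, -92) - 46315) = √((-65 - 92) - 46315) = √(-157 - 46315) = √(-46472) = 2*I*√11618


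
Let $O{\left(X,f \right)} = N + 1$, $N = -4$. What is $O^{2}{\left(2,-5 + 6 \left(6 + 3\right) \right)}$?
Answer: $9$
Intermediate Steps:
$O{\left(X,f \right)} = -3$ ($O{\left(X,f \right)} = -4 + 1 = -3$)
$O^{2}{\left(2,-5 + 6 \left(6 + 3\right) \right)} = \left(-3\right)^{2} = 9$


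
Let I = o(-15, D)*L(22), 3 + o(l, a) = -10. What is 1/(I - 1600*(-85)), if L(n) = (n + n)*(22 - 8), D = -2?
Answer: 1/127992 ≈ 7.8130e-6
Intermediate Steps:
L(n) = 28*n (L(n) = (2*n)*14 = 28*n)
o(l, a) = -13 (o(l, a) = -3 - 10 = -13)
I = -8008 (I = -364*22 = -13*616 = -8008)
1/(I - 1600*(-85)) = 1/(-8008 - 1600*(-85)) = 1/(-8008 + 136000) = 1/127992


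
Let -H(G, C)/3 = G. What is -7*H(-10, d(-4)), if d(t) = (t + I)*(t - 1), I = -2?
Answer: -210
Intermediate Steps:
d(t) = (-1 + t)*(-2 + t) (d(t) = (t - 2)*(t - 1) = (-2 + t)*(-1 + t) = (-1 + t)*(-2 + t))
H(G, C) = -3*G
-7*H(-10, d(-4)) = -(-21)*(-10) = -7*30 = -210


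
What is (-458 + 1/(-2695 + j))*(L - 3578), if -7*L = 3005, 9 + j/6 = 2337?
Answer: 144828238683/78911 ≈ 1.8353e+6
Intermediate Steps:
j = 13968 (j = -54 + 6*2337 = -54 + 14022 = 13968)
L = -3005/7 (L = -1/7*3005 = -3005/7 ≈ -429.29)
(-458 + 1/(-2695 + j))*(L - 3578) = (-458 + 1/(-2695 + 13968))*(-3005/7 - 3578) = (-458 + 1/11273)*(-28051/7) = -5163033/11273*(-28051/7) = 144828238683/78911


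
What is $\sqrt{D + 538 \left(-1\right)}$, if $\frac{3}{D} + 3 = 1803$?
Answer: $\frac{i \sqrt{1936794}}{60} \approx 23.195 i$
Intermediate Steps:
$D = \frac{1}{600}$ ($D = \frac{3}{-3 + 1803} = \frac{3}{1800} = 3 \cdot \frac{1}{1800} = \frac{1}{600} \approx 0.0016667$)
$\sqrt{D + 538 \left(-1\right)} = \sqrt{\frac{1}{600} + 538 \left(-1\right)} = \sqrt{\frac{1}{600} - 538} = \sqrt{- \frac{322799}{600}} = \frac{i \sqrt{1936794}}{60}$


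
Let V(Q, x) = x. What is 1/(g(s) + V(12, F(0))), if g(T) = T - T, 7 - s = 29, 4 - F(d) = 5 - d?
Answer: -1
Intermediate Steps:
F(d) = -1 + d (F(d) = 4 - (5 - d) = 4 + (-5 + d) = -1 + d)
s = -22 (s = 7 - 1*29 = 7 - 29 = -22)
g(T) = 0
1/(g(s) + V(12, F(0))) = 1/(0 + (-1 + 0)) = 1/(0 - 1) = 1/(-1) = -1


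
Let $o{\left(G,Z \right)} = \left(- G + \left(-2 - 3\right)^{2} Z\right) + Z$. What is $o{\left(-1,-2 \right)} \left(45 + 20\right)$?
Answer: $-3315$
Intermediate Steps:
$o{\left(G,Z \right)} = - G + 26 Z$ ($o{\left(G,Z \right)} = \left(- G + \left(-5\right)^{2} Z\right) + Z = \left(- G + 25 Z\right) + Z = - G + 26 Z$)
$o{\left(-1,-2 \right)} \left(45 + 20\right) = \left(\left(-1\right) \left(-1\right) + 26 \left(-2\right)\right) \left(45 + 20\right) = \left(1 - 52\right) 65 = \left(-51\right) 65 = -3315$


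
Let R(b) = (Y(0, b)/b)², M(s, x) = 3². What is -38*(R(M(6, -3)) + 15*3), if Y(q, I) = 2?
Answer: -138662/81 ≈ -1711.9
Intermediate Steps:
M(s, x) = 9
R(b) = 4/b² (R(b) = (2/b)² = 4/b²)
-38*(R(M(6, -3)) + 15*3) = -38*(4/9² + 15*3) = -38*(4*(1/81) + 45) = -38*(4/81 + 45) = -38*3649/81 = -138662/81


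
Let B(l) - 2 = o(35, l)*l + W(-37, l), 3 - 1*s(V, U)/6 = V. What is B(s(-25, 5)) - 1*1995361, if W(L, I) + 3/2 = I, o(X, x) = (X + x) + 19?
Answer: -3915793/2 ≈ -1.9579e+6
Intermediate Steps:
o(X, x) = 19 + X + x
s(V, U) = 18 - 6*V
W(L, I) = -3/2 + I
B(l) = 1/2 + l + l*(54 + l) (B(l) = 2 + ((19 + 35 + l)*l + (-3/2 + l)) = 2 + ((54 + l)*l + (-3/2 + l)) = 2 + (l*(54 + l) + (-3/2 + l)) = 2 + (-3/2 + l + l*(54 + l)) = 1/2 + l + l*(54 + l))
B(s(-25, 5)) - 1*1995361 = (1/2 + (18 - 6*(-25))**2 + 55*(18 - 6*(-25))) - 1*1995361 = (1/2 + (18 + 150)**2 + 55*(18 + 150)) - 1995361 = (1/2 + 168**2 + 55*168) - 1995361 = (1/2 + 28224 + 9240) - 1995361 = 74929/2 - 1995361 = -3915793/2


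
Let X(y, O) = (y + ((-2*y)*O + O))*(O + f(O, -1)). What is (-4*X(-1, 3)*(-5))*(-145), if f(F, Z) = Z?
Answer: -46400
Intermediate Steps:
X(y, O) = (-1 + O)*(O + y - 2*O*y) (X(y, O) = (y + ((-2*y)*O + O))*(O - 1) = (y + (-2*O*y + O))*(-1 + O) = (y + (O - 2*O*y))*(-1 + O) = (O + y - 2*O*y)*(-1 + O) = (-1 + O)*(O + y - 2*O*y))
(-4*X(-1, 3)*(-5))*(-145) = (-4*(3² - 1*3 - 1*(-1) - 2*(-1)*3² + 3*3*(-1))*(-5))*(-145) = (-4*(9 - 3 + 1 - 2*(-1)*9 - 9)*(-5))*(-145) = (-4*(9 - 3 + 1 + 18 - 9)*(-5))*(-145) = (-4*16*(-5))*(-145) = -64*(-5)*(-145) = 320*(-145) = -46400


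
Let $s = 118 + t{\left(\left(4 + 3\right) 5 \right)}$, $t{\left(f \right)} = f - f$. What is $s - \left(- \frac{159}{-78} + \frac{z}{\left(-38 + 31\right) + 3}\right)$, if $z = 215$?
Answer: $\frac{8825}{52} \approx 169.71$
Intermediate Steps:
$t{\left(f \right)} = 0$
$s = 118$ ($s = 118 + 0 = 118$)
$s - \left(- \frac{159}{-78} + \frac{z}{\left(-38 + 31\right) + 3}\right) = 118 - \left(- \frac{159}{-78} + \frac{215}{\left(-38 + 31\right) + 3}\right) = 118 - \left(\left(-159\right) \left(- \frac{1}{78}\right) + \frac{215}{-7 + 3}\right) = 118 - \left(\frac{53}{26} + \frac{215}{-4}\right) = 118 - \left(\frac{53}{26} + 215 \left(- \frac{1}{4}\right)\right) = 118 - \left(\frac{53}{26} - \frac{215}{4}\right) = 118 - - \frac{2689}{52} = 118 + \frac{2689}{52} = \frac{8825}{52}$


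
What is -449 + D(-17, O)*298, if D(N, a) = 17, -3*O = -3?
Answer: 4617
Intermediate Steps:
O = 1 (O = -⅓*(-3) = 1)
-449 + D(-17, O)*298 = -449 + 17*298 = -449 + 5066 = 4617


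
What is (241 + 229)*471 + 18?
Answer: 221388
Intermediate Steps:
(241 + 229)*471 + 18 = 470*471 + 18 = 221370 + 18 = 221388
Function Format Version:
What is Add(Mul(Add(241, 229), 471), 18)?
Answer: 221388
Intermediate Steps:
Add(Mul(Add(241, 229), 471), 18) = Add(Mul(470, 471), 18) = Add(221370, 18) = 221388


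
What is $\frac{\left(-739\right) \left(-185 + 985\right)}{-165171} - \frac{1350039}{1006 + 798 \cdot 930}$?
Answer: $\frac{216360623531}{122746167966} \approx 1.7627$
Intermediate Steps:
$\frac{\left(-739\right) \left(-185 + 985\right)}{-165171} - \frac{1350039}{1006 + 798 \cdot 930} = \left(-739\right) 800 \left(- \frac{1}{165171}\right) - \frac{1350039}{1006 + 742140} = \left(-591200\right) \left(- \frac{1}{165171}\right) - \frac{1350039}{743146} = \frac{591200}{165171} - \frac{1350039}{743146} = \frac{216360623531}{122746167966}$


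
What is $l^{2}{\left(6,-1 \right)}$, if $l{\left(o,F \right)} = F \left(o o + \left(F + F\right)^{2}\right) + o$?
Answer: $1156$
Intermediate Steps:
$l{\left(o,F \right)} = o + F \left(o^{2} + 4 F^{2}\right)$ ($l{\left(o,F \right)} = F \left(o^{2} + \left(2 F\right)^{2}\right) + o = F \left(o^{2} + 4 F^{2}\right) + o = o + F \left(o^{2} + 4 F^{2}\right)$)
$l^{2}{\left(6,-1 \right)} = \left(6 + 4 \left(-1\right)^{3} - 6^{2}\right)^{2} = \left(6 + 4 \left(-1\right) - 36\right)^{2} = \left(6 - 4 - 36\right)^{2} = \left(-34\right)^{2} = 1156$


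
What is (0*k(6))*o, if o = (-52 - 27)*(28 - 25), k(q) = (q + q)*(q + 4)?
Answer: 0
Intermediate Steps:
k(q) = 2*q*(4 + q) (k(q) = (2*q)*(4 + q) = 2*q*(4 + q))
o = -237 (o = -79*3 = -237)
(0*k(6))*o = (0*(2*6*(4 + 6)))*(-237) = (0*(2*6*10))*(-237) = (0*120)*(-237) = 0*(-237) = 0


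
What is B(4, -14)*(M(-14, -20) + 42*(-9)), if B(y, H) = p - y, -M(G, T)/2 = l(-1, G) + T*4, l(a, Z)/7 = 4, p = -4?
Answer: 2192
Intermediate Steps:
l(a, Z) = 28 (l(a, Z) = 7*4 = 28)
M(G, T) = -56 - 8*T (M(G, T) = -2*(28 + T*4) = -2*(28 + 4*T) = -56 - 8*T)
B(y, H) = -4 - y
B(4, -14)*(M(-14, -20) + 42*(-9)) = (-4 - 1*4)*((-56 - 8*(-20)) + 42*(-9)) = (-4 - 4)*((-56 + 160) - 378) = -8*(104 - 378) = -8*(-274) = 2192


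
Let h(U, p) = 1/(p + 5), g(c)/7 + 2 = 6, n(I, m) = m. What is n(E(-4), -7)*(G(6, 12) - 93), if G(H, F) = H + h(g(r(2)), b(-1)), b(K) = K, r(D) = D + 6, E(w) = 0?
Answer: 2429/4 ≈ 607.25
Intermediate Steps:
r(D) = 6 + D
g(c) = 28 (g(c) = -14 + 7*6 = -14 + 42 = 28)
h(U, p) = 1/(5 + p)
G(H, F) = ¼ + H (G(H, F) = H + 1/(5 - 1) = H + 1/4 = H + ¼ = ¼ + H)
n(E(-4), -7)*(G(6, 12) - 93) = -7*((¼ + 6) - 93) = -7*(25/4 - 93) = -7*(-347/4) = 2429/4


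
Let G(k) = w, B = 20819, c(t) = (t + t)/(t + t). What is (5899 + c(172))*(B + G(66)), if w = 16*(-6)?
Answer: 122265700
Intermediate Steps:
c(t) = 1 (c(t) = (2*t)/((2*t)) = (2*t)*(1/(2*t)) = 1)
w = -96
G(k) = -96
(5899 + c(172))*(B + G(66)) = (5899 + 1)*(20819 - 96) = 5900*20723 = 122265700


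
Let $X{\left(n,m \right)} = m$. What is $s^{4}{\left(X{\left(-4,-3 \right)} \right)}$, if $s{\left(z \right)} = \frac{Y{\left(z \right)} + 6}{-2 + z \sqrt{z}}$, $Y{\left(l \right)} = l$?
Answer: $\frac{81}{\left(2 + 3 i \sqrt{3}\right)^{4}} \approx 0.0085077 + 0.083857 i$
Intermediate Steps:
$s{\left(z \right)} = \frac{6 + z}{-2 + z^{\frac{3}{2}}}$ ($s{\left(z \right)} = \frac{z + 6}{-2 + z \sqrt{z}} = \frac{6 + z}{-2 + z^{\frac{3}{2}}}$)
$s^{4}{\left(X{\left(-4,-3 \right)} \right)} = \left(\frac{6 - 3}{-2 + \left(-3\right)^{\frac{3}{2}}}\right)^{4} = \left(\frac{1}{-2 - 3 i \sqrt{3}} \cdot 3\right)^{4} = \left(\frac{3}{-2 - 3 i \sqrt{3}}\right)^{4} = \frac{81}{\left(-2 - 3 i \sqrt{3}\right)^{4}}$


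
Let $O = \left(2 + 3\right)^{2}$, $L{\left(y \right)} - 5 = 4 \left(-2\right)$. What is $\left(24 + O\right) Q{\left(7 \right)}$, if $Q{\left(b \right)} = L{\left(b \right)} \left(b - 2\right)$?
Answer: $-735$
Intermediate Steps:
$L{\left(y \right)} = -3$ ($L{\left(y \right)} = 5 + 4 \left(-2\right) = 5 - 8 = -3$)
$O = 25$ ($O = 5^{2} = 25$)
$Q{\left(b \right)} = 6 - 3 b$ ($Q{\left(b \right)} = - 3 \left(b - 2\right) = - 3 \left(-2 + b\right) = 6 - 3 b$)
$\left(24 + O\right) Q{\left(7 \right)} = \left(24 + 25\right) \left(6 - 21\right) = 49 \left(6 - 21\right) = 49 \left(-15\right) = -735$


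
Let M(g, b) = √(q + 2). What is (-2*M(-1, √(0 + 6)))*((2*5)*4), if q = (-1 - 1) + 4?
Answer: -160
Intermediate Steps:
q = 2 (q = -2 + 4 = 2)
M(g, b) = 2 (M(g, b) = √(2 + 2) = √4 = 2)
(-2*M(-1, √(0 + 6)))*((2*5)*4) = (-2*2)*((2*5)*4) = -40*4 = -4*40 = -160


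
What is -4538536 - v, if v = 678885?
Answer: -5217421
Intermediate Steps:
-4538536 - v = -4538536 - 1*678885 = -4538536 - 678885 = -5217421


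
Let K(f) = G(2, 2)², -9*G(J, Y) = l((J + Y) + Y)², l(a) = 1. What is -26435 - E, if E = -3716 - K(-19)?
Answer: -1840238/81 ≈ -22719.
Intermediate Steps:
G(J, Y) = -⅑ (G(J, Y) = -⅑*1² = -⅑*1 = -⅑)
K(f) = 1/81 (K(f) = (-⅑)² = 1/81)
E = -300997/81 (E = -3716 - 1*1/81 = -3716 - 1/81 = -300997/81 ≈ -3716.0)
-26435 - E = -26435 - 1*(-300997/81) = -26435 + 300997/81 = -1840238/81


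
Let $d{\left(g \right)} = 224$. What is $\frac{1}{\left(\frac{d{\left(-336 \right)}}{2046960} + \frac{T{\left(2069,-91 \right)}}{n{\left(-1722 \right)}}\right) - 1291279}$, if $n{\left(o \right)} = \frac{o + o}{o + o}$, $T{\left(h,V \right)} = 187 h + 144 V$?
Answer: $- \frac{127935}{117377803786} \approx -1.0899 \cdot 10^{-6}$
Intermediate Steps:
$T{\left(h,V \right)} = 144 V + 187 h$
$n{\left(o \right)} = 1$ ($n{\left(o \right)} = \frac{2 o}{2 o} = 2 o \frac{1}{2 o} = 1$)
$\frac{1}{\left(\frac{d{\left(-336 \right)}}{2046960} + \frac{T{\left(2069,-91 \right)}}{n{\left(-1722 \right)}}\right) - 1291279} = \frac{1}{\left(\frac{224}{2046960} + \frac{144 \left(-91\right) + 187 \cdot 2069}{1}\right) - 1291279} = \frac{1}{\left(224 \cdot \frac{1}{2046960} + \left(-13104 + 386903\right) 1\right) - 1291279} = \frac{1}{\left(\frac{14}{127935} + 373799 \cdot 1\right) - 1291279} = \frac{1}{\left(\frac{14}{127935} + 373799\right) - 1291279} = \frac{1}{\frac{47821975079}{127935} - 1291279} = \frac{1}{- \frac{117377803786}{127935}} = - \frac{127935}{117377803786}$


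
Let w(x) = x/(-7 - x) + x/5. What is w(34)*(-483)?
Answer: -591192/205 ≈ -2883.9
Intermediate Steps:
w(x) = x/5 + x/(-7 - x) (w(x) = x/(-7 - x) + x*(1/5) = x/(-7 - x) + x/5 = x/5 + x/(-7 - x))
w(34)*(-483) = ((1/5)*34*(2 + 34)/(7 + 34))*(-483) = ((1/5)*34*36/41)*(-483) = ((1/5)*34*(1/41)*36)*(-483) = (1224/205)*(-483) = -591192/205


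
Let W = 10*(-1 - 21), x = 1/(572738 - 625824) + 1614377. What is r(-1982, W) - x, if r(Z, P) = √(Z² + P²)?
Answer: -85700817421/53086 + 2*√994181 ≈ -1.6124e+6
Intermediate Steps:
x = 85700817421/53086 (x = 1/(-53086) + 1614377 = -1/53086 + 1614377 = 85700817421/53086 ≈ 1.6144e+6)
W = -220 (W = 10*(-22) = -220)
r(Z, P) = √(P² + Z²)
r(-1982, W) - x = √((-220)² + (-1982)²) - 1*85700817421/53086 = √(48400 + 3928324) - 85700817421/53086 = √3976724 - 85700817421/53086 = 2*√994181 - 85700817421/53086 = -85700817421/53086 + 2*√994181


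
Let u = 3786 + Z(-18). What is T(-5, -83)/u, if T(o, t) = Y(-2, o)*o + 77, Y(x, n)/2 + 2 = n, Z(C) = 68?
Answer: 147/3854 ≈ 0.038142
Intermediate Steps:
Y(x, n) = -4 + 2*n
T(o, t) = 77 + o*(-4 + 2*o) (T(o, t) = (-4 + 2*o)*o + 77 = o*(-4 + 2*o) + 77 = 77 + o*(-4 + 2*o))
u = 3854 (u = 3786 + 68 = 3854)
T(-5, -83)/u = (77 + 2*(-5)*(-2 - 5))/3854 = (77 + 2*(-5)*(-7))*(1/3854) = (77 + 70)*(1/3854) = 147*(1/3854) = 147/3854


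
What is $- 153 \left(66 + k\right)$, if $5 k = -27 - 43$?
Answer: $-7956$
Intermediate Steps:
$k = -14$ ($k = \frac{-27 - 43}{5} = \frac{1}{5} \left(-70\right) = -14$)
$- 153 \left(66 + k\right) = - 153 \left(66 - 14\right) = \left(-153\right) 52 = -7956$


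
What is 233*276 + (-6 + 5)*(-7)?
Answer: 64315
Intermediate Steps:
233*276 + (-6 + 5)*(-7) = 64308 - 1*(-7) = 64308 + 7 = 64315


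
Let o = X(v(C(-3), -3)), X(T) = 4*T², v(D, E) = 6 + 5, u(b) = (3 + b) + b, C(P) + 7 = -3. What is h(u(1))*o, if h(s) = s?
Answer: 2420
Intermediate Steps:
C(P) = -10 (C(P) = -7 - 3 = -10)
u(b) = 3 + 2*b
v(D, E) = 11
o = 484 (o = 4*11² = 4*121 = 484)
h(u(1))*o = (3 + 2*1)*484 = (3 + 2)*484 = 5*484 = 2420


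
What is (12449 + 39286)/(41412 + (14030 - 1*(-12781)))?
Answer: 17245/22741 ≈ 0.75832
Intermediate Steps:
(12449 + 39286)/(41412 + (14030 - 1*(-12781))) = 51735/(41412 + (14030 + 12781)) = 51735/(41412 + 26811) = 51735/68223 = 51735*(1/68223) = 17245/22741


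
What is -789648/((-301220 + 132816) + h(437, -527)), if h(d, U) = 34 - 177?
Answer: 789648/168547 ≈ 4.6850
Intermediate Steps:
h(d, U) = -143
-789648/((-301220 + 132816) + h(437, -527)) = -789648/((-301220 + 132816) - 143) = -789648/(-168404 - 143) = -789648/(-168547) = -789648*(-1/168547) = 789648/168547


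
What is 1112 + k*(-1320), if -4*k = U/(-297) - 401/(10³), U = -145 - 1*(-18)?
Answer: 1008703/900 ≈ 1120.8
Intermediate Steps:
U = -127 (U = -145 + 18 = -127)
k = -7903/1188000 (k = -(-127/(-297) - 401/(10³))/4 = -(-127*(-1/297) - 401/1000)/4 = -(127/297 - 401*1/1000)/4 = -(127/297 - 401/1000)/4 = -¼*7903/297000 = -7903/1188000 ≈ -0.0066524)
1112 + k*(-1320) = 1112 - 7903/1188000*(-1320) = 1112 + 7903/900 = 1008703/900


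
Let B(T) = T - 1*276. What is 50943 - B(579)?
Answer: 50640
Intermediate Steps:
B(T) = -276 + T (B(T) = T - 276 = -276 + T)
50943 - B(579) = 50943 - (-276 + 579) = 50943 - 1*303 = 50943 - 303 = 50640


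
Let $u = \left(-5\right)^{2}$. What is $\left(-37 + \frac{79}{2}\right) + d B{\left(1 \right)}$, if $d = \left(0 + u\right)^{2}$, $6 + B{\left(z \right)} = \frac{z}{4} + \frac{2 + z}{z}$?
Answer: $- \frac{6865}{4} \approx -1716.3$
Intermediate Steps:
$B{\left(z \right)} = -6 + \frac{z}{4} + \frac{2 + z}{z}$ ($B{\left(z \right)} = -6 + \left(\frac{z}{4} + \frac{2 + z}{z}\right) = -6 + \frac{z}{4} + \frac{2 + z}{z}$)
$u = 25$
$d = 625$ ($d = \left(0 + 25\right)^{2} = 25^{2} = 625$)
$\left(-37 + \frac{79}{2}\right) + d B{\left(1 \right)} = \left(-37 + \frac{79}{2}\right) + 625 \left(-5 + \frac{2}{1} + \frac{1}{4} \cdot 1\right) = \left(-37 + 79 \cdot \frac{1}{2}\right) + 625 \left(-5 + 2 \cdot 1 + \frac{1}{4}\right) = \left(-37 + \frac{79}{2}\right) + 625 \left(-5 + 2 + \frac{1}{4}\right) = \frac{5}{2} + 625 \left(- \frac{11}{4}\right) = \frac{5}{2} - \frac{6875}{4} = - \frac{6865}{4}$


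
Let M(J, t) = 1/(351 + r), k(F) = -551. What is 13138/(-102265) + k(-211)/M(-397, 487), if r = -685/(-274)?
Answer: -39838072881/204530 ≈ -1.9478e+5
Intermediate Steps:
r = 5/2 (r = -685*(-1/274) = 5/2 ≈ 2.5000)
M(J, t) = 2/707 (M(J, t) = 1/(351 + 5/2) = 1/(707/2) = 2/707)
13138/(-102265) + k(-211)/M(-397, 487) = 13138/(-102265) - 551/2/707 = 13138*(-1/102265) - 551*707/2 = -13138/102265 - 389557/2 = -39838072881/204530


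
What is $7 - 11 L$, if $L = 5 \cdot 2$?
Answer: $-103$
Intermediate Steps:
$L = 10$
$7 - 11 L = 7 - 110 = -103$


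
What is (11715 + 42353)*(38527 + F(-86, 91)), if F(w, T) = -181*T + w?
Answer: 1187873960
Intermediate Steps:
F(w, T) = w - 181*T
(11715 + 42353)*(38527 + F(-86, 91)) = (11715 + 42353)*(38527 + (-86 - 181*91)) = 54068*(38527 + (-86 - 16471)) = 54068*(38527 - 16557) = 54068*21970 = 1187873960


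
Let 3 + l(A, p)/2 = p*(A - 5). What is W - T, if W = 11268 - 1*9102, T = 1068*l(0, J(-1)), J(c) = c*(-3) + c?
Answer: 29934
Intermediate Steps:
J(c) = -2*c (J(c) = -3*c + c = -2*c)
l(A, p) = -6 + 2*p*(-5 + A) (l(A, p) = -6 + 2*(p*(A - 5)) = -6 + 2*(p*(-5 + A)) = -6 + 2*p*(-5 + A))
T = -27768 (T = 1068*(-6 - (-20)*(-1) + 2*0*(-2*(-1))) = 1068*(-6 - 10*2 + 2*0*2) = 1068*(-6 - 20 + 0) = 1068*(-26) = -27768)
W = 2166 (W = 11268 - 9102 = 2166)
W - T = 2166 - 1*(-27768) = 2166 + 27768 = 29934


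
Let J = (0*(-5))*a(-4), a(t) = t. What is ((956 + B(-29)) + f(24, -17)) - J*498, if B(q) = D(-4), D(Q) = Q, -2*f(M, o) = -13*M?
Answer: 1108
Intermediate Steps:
f(M, o) = 13*M/2 (f(M, o) = -(-13)*M/2 = 13*M/2)
B(q) = -4
J = 0 (J = (0*(-5))*(-4) = 0*(-4) = 0)
((956 + B(-29)) + f(24, -17)) - J*498 = ((956 - 4) + (13/2)*24) - 0*498 = (952 + 156) - 1*0 = 1108 + 0 = 1108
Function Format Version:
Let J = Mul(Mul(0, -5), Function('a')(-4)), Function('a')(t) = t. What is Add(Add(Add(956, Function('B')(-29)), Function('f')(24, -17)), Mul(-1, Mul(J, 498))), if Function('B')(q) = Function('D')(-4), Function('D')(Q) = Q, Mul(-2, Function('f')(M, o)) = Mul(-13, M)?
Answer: 1108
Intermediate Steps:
Function('f')(M, o) = Mul(Rational(13, 2), M) (Function('f')(M, o) = Mul(Rational(-1, 2), Mul(-13, M)) = Mul(Rational(13, 2), M))
Function('B')(q) = -4
J = 0 (J = Mul(Mul(0, -5), -4) = Mul(0, -4) = 0)
Add(Add(Add(956, Function('B')(-29)), Function('f')(24, -17)), Mul(-1, Mul(J, 498))) = Add(Add(Add(956, -4), Mul(Rational(13, 2), 24)), Mul(-1, Mul(0, 498))) = Add(Add(952, 156), Mul(-1, 0)) = Add(1108, 0) = 1108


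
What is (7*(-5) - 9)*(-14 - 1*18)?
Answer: 1408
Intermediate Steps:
(7*(-5) - 9)*(-14 - 1*18) = (-35 - 9)*(-14 - 18) = -44*(-32) = 1408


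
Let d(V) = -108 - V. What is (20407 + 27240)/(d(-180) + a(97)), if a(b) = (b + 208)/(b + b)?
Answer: 9243518/14273 ≈ 647.62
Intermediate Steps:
a(b) = (208 + b)/(2*b) (a(b) = (208 + b)/((2*b)) = (208 + b)*(1/(2*b)) = (208 + b)/(2*b))
(20407 + 27240)/(d(-180) + a(97)) = (20407 + 27240)/((-108 - 1*(-180)) + (1/2)*(208 + 97)/97) = 47647/((-108 + 180) + (1/2)*(1/97)*305) = 47647/(72 + 305/194) = 47647/(14273/194) = 47647*(194/14273) = 9243518/14273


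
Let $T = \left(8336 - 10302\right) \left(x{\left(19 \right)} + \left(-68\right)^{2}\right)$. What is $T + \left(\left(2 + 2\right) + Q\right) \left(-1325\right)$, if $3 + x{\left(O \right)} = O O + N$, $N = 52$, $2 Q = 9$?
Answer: $- \frac{19816213}{2} \approx -9.9081 \cdot 10^{6}$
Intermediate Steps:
$Q = \frac{9}{2}$ ($Q = \frac{1}{2} \cdot 9 = \frac{9}{2} \approx 4.5$)
$x{\left(O \right)} = 49 + O^{2}$ ($x{\left(O \right)} = -3 + \left(O O + 52\right) = -3 + \left(O^{2} + 52\right) = -3 + \left(52 + O^{2}\right) = 49 + O^{2}$)
$T = -9896844$ ($T = \left(8336 - 10302\right) \left(\left(49 + 19^{2}\right) + \left(-68\right)^{2}\right) = - 1966 \left(\left(49 + 361\right) + 4624\right) = - 1966 \left(410 + 4624\right) = \left(-1966\right) 5034 = -9896844$)
$T + \left(\left(2 + 2\right) + Q\right) \left(-1325\right) = -9896844 + \left(\left(2 + 2\right) + \frac{9}{2}\right) \left(-1325\right) = -9896844 + \left(4 + \frac{9}{2}\right) \left(-1325\right) = -9896844 + \frac{17}{2} \left(-1325\right) = -9896844 - \frac{22525}{2} = - \frac{19816213}{2}$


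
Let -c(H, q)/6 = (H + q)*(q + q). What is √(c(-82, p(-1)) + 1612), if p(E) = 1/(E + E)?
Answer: √1117 ≈ 33.422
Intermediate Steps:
p(E) = 1/(2*E)
c(H, q) = -12*q*(H + q) (c(H, q) = -6*(H + q)*(q + q) = -6*(H + q)*2*q = -12*q*(H + q))
√(c(-82, p(-1)) + 1612) = √(-12*(½)/(-1)*(-82 + (½)/(-1)) + 1612) = √(-12*(½)*(-1)*(-82 + (½)*(-1)) + 1612) = √(-12*(-½)*(-82 - ½) + 1612) = √(-12*(-½)*(-165/2) + 1612) = √(-495 + 1612) = √1117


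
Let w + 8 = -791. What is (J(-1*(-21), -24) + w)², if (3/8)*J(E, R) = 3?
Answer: 625681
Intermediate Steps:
w = -799 (w = -8 - 791 = -799)
J(E, R) = 8 (J(E, R) = (8/3)*3 = 8)
(J(-1*(-21), -24) + w)² = (8 - 799)² = (-791)² = 625681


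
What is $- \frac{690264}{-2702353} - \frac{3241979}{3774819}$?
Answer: $- \frac{6155350014371}{10200893449107} \approx -0.60341$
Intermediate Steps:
$- \frac{690264}{-2702353} - \frac{3241979}{3774819} = \left(-690264\right) \left(- \frac{1}{2702353}\right) - \frac{3241979}{3774819} = \frac{690264}{2702353} - \frac{3241979}{3774819} = - \frac{6155350014371}{10200893449107}$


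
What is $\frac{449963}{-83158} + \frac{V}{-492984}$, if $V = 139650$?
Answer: $- \frac{19453131191}{3416296956} \approx -5.6942$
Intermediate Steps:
$\frac{449963}{-83158} + \frac{V}{-492984} = \frac{449963}{-83158} + \frac{139650}{-492984} = 449963 \left(- \frac{1}{83158}\right) + 139650 \left(- \frac{1}{492984}\right) = - \frac{449963}{83158} - \frac{23275}{82164} = - \frac{19453131191}{3416296956}$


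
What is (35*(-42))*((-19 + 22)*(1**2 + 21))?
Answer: -97020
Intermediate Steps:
(35*(-42))*((-19 + 22)*(1**2 + 21)) = -4410*(1 + 21) = -4410*22 = -1470*66 = -97020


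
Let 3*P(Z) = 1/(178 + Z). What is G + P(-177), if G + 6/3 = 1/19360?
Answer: -96797/58080 ≈ -1.6666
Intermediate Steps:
P(Z) = 1/(3*(178 + Z))
G = -38719/19360 (G = -2 + 1/19360 = -38719/19360 ≈ -1.9999)
G + P(-177) = -38719/19360 + 1/(3*(178 - 177)) = -38719/19360 + (⅓)/1 = -38719/19360 + (⅓)*1 = -38719/19360 + ⅓ = -96797/58080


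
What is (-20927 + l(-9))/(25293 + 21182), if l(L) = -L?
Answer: -20918/46475 ≈ -0.45009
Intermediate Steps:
(-20927 + l(-9))/(25293 + 21182) = (-20927 - 1*(-9))/(25293 + 21182) = (-20927 + 9)/46475 = -20918*1/46475 = -20918/46475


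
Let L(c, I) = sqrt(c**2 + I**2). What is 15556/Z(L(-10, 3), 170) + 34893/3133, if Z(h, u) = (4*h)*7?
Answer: 34893/3133 + 3889*sqrt(109)/763 ≈ 64.351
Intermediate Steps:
L(c, I) = sqrt(I**2 + c**2)
Z(h, u) = 28*h
15556/Z(L(-10, 3), 170) + 34893/3133 = 15556/((28*sqrt(3**2 + (-10)**2))) + 34893/3133 = 15556/((28*sqrt(9 + 100))) + 34893*(1/3133) = 15556/((28*sqrt(109))) + 34893/3133 = 15556*(sqrt(109)/3052) + 34893/3133 = 3889*sqrt(109)/763 + 34893/3133 = 34893/3133 + 3889*sqrt(109)/763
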